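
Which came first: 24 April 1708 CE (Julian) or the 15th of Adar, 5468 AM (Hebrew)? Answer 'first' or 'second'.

First date → JDN 2345019; second date → JDN 2344960.
JDN 2344960 < JDN 2345019, so the second date is earlier.

second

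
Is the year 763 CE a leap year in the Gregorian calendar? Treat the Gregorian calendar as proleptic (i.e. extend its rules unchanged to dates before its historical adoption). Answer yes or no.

no

763 is not divisible by 4, so it is a common year.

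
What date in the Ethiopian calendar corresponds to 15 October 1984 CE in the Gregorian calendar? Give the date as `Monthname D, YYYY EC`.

Tikimt 5, 1977 EC

Both dates share Julian Day Number 2445989; in the Ethiopian calendar that is 5 Tikimt 1977 EC.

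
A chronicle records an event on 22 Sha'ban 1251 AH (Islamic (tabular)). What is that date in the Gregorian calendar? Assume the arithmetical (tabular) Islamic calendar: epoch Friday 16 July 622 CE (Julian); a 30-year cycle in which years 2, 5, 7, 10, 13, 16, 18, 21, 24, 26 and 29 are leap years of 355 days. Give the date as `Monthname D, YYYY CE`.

Julian Day Number of the source date = 2391626.
Converting JDN 2391626 to the Gregorian calendar gives 13 December 1835 CE.

December 13, 1835 CE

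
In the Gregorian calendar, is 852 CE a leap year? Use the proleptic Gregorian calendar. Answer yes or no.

yes

852 is divisible by 4 and not by 100, so it is a leap year.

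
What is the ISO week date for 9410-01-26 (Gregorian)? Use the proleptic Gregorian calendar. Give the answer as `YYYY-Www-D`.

9410-W04-5

The weekday is Friday (ISO weekday 5).
That Friday belongs to ISO week 4 of ISO year 9410.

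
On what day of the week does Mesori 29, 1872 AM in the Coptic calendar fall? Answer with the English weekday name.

Sunday

Equivalently 5 September 2156 Gregorian, JDN 2508771.
Since JDN mod 7 = 6 (0 = Monday), the day is Sunday.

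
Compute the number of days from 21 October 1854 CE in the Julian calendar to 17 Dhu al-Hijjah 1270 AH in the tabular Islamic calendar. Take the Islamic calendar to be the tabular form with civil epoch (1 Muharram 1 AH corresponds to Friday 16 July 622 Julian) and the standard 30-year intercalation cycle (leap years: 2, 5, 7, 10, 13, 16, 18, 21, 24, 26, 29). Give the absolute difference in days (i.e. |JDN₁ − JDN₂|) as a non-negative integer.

First date → JDN 2398525; second date → JDN 2398472.
The interval is |2398525 − 2398472| = 53 days.

53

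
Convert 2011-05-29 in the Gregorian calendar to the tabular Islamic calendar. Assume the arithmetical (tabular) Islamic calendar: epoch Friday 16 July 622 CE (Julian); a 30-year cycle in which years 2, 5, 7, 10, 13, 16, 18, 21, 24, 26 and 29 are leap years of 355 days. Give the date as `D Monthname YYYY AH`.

25 Jumada al-Thani 1432 AH

Both dates share Julian Day Number 2455711; in the tabular Islamic calendar that is 25 Jumada al-Thani 1432 AH.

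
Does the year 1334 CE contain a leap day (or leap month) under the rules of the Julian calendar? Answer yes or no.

1334 mod 4 = 2, so it is a common year in the Julian calendar.

no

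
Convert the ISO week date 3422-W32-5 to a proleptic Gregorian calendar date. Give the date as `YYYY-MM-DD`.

ISO week 1 of 3422 is the week containing the first Thursday of 3422.
Week 32, day 5 (Friday) lands on 3422-08-09.

3422-08-09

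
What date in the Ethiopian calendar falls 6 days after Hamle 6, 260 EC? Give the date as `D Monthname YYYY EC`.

The starting date is JDN 1819126; 1819126 + 6 = 1819132.
JDN 1819132 corresponds to 12 Hamle 260 EC.

12 Hamle 260 EC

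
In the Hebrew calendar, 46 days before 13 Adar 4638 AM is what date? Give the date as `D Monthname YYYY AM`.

26 Tevet 4638 AM

The starting date is JDN 2041797; 2041797 − 46 = 2041751.
JDN 2041751 corresponds to 26 Tevet 4638 AM.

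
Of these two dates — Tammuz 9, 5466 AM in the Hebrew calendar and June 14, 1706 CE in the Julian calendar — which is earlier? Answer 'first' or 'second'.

The two dates have Julian Day Numbers 2344335 and 2344339 respectively.
Since 2344335 < 2344339, the first date comes first.

first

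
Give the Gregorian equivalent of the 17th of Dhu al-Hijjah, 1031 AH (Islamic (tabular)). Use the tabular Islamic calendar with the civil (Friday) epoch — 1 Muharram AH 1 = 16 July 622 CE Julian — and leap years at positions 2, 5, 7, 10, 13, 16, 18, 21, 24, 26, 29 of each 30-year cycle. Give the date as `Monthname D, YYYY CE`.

Julian Day Number of the source date = 2313779.
Converting JDN 2313779 to the Gregorian calendar gives 23 October 1622 CE.

October 23, 1622 CE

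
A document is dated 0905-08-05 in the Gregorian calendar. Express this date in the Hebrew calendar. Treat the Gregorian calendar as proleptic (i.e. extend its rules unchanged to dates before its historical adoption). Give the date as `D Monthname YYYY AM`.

Both dates share Julian Day Number 2051821; in the Hebrew calendar that is 27 Av 4665 AM.

27 Av 4665 AM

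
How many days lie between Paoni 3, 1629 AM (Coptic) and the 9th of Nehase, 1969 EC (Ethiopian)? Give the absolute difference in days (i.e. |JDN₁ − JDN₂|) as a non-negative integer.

23442

First date → JDN 2419929; second date → JDN 2443371.
The interval is |2419929 − 2443371| = 23442 days.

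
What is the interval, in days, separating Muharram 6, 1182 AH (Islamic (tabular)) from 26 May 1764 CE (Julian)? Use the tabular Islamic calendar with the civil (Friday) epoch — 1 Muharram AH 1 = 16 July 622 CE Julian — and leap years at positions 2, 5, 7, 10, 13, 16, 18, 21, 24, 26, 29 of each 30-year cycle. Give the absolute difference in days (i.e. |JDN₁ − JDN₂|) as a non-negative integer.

First date → JDN 2366952; second date → JDN 2365505.
The interval is |2366952 − 2365505| = 1447 days.

1447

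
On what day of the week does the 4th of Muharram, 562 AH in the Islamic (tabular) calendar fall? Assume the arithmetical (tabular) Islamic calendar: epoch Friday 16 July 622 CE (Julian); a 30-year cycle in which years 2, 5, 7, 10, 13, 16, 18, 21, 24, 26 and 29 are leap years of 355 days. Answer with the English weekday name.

Monday

In the proleptic Gregorian calendar this is 7 November 1166 (JDN 2147243).
JDN 2147243 mod 7 = 0, and JDN 0 was a Monday, so this is a Monday.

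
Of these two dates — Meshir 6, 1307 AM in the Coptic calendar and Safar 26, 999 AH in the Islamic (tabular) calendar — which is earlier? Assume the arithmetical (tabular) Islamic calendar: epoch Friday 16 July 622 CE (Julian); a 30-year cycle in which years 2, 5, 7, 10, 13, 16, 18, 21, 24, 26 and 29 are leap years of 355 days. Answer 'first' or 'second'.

second

Converting both to JDN: 2302201 vs 2302153; the smaller is the second.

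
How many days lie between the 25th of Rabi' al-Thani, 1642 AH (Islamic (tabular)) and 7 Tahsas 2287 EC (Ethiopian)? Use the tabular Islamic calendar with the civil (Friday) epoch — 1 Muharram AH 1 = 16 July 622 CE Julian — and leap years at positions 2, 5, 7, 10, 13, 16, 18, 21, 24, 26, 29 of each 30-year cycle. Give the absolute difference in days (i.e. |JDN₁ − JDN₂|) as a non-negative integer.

First date → JDN 2530069; second date → JDN 2559278.
The interval is |2530069 − 2559278| = 29209 days.

29209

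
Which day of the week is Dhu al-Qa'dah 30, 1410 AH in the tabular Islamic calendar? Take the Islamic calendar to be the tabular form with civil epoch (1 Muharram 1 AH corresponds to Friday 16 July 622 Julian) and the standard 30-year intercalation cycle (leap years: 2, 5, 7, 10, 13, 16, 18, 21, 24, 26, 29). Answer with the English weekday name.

Sunday

In the Gregorian calendar this is 24 June 1990 (JDN 2448067).
JDN 2448067 mod 7 = 6, and JDN 0 was a Monday, so this is a Sunday.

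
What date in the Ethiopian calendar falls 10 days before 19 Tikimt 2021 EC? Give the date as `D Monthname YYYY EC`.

9 Tikimt 2021 EC

JDN of 19 Tikimt 2021 EC = 2462074.
2462074 − 10 = 2462064.
JDN 2462064 in the Ethiopian calendar is 9 Tikimt 2021 EC.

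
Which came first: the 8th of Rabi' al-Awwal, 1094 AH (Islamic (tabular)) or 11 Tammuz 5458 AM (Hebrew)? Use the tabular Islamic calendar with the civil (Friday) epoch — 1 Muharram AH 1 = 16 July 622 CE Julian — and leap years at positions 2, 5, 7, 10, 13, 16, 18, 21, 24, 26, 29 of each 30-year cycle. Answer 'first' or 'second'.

first

Converting both to JDN: 2335829 vs 2341413; the smaller is the first.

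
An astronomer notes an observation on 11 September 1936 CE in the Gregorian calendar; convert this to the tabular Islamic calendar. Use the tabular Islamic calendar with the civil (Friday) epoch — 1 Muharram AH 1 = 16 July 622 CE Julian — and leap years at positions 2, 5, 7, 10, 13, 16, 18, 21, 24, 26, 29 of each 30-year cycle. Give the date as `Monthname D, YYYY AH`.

Julian Day Number of the source date = 2428423.
Converting JDN 2428423 to the tabular Islamic calendar gives 24 Jumada al-Thani 1355 AH.

Jumada al-Thani 24, 1355 AH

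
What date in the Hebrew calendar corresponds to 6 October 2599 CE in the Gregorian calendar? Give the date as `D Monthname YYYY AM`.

Both dates share Julian Day Number 2670604; in the Hebrew calendar that is 25 Tishrei 6360 AM.

25 Tishrei 6360 AM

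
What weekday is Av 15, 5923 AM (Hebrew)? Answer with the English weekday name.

This is JDN 2511306 (15 August 2163 Gregorian).
2511306 ≡ 0 (mod 7); counting from Monday = 0 gives Monday.

Monday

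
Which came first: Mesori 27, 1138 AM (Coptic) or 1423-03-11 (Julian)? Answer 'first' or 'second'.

first

First date → JDN 2240675; second date → JDN 2240878.
JDN 2240675 < JDN 2240878, so the first date is earlier.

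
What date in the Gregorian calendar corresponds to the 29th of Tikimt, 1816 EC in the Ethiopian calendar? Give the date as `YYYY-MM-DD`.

Julian Day Number of the source date = 2387208.
Converting JDN 2387208 to the Gregorian calendar gives 8 November 1823 CE.

1823-11-08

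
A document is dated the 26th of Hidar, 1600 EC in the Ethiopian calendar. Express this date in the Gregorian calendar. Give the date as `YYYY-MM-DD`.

1607-12-03

Both dates share Julian Day Number 2308341; in the Gregorian calendar that is 3 December 1607 CE.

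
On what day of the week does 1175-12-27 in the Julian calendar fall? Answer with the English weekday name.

Equivalently 3 January 1176 Gregorian, JDN 2150587.
JDN 2150587 mod 7 = 5, and JDN 0 was a Monday, so this is a Saturday.

Saturday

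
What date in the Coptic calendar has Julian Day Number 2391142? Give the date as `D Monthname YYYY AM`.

JDN 2391142 is 16 August 1834 in the Gregorian calendar.
In the Coptic calendar that day is 11 Mesori 1550 AM.

11 Mesori 1550 AM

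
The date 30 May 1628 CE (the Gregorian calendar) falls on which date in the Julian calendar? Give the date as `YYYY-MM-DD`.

1628-05-20

At this point the Julian calendar is 10 days behind the Gregorian.
30 May 1628 Gregorian − 10 days → 20 May 1628 Julian.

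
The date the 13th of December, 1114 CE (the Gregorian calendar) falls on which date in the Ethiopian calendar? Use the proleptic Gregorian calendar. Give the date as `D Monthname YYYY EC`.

Julian Day Number of the source date = 2128286.
Converting JDN 2128286 to the Ethiopian calendar gives 10 Tahsas 1107 EC.

10 Tahsas 1107 EC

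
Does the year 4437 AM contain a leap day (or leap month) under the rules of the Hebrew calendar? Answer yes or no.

no

Hebrew year 4437 is year 10 of its 19-year Metonic cycle; leap years are at positions 3, 6, 8, 11, 14, 17, 19, so it is a common year (12 months).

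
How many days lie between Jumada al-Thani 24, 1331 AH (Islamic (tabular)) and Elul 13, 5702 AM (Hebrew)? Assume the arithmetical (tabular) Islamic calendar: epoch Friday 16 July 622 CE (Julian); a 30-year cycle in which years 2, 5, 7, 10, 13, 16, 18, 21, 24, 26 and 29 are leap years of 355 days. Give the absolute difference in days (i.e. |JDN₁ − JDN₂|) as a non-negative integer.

10679

JDN of the first date = 2419919.
JDN of the second date = 2430598.
|2430598 − 2419919| = 10679.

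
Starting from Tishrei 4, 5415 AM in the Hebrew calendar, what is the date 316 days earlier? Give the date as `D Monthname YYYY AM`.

13 Cheshvan 5414 AM

The starting date is JDN 2325429; 2325429 − 316 = 2325113.
JDN 2325113 corresponds to 13 Cheshvan 5414 AM.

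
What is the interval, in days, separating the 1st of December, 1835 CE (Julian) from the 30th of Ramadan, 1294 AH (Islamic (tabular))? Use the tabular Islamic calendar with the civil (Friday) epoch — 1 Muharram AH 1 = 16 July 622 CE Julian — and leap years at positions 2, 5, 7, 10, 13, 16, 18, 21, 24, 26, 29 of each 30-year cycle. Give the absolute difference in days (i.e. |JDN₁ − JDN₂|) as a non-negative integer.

15275

JDN of the first date = 2391626.
JDN of the second date = 2406901.
|2406901 − 2391626| = 15275.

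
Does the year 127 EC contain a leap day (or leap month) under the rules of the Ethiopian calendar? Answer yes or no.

yes

127 mod 4 = 3; in the Ethiopian calendar a year is leap when year mod 4 = 3, so it is a leap year.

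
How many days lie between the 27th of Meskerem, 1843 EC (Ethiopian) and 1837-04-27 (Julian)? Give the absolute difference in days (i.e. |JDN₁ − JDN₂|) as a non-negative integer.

First date → JDN 2397037; second date → JDN 2392139.
The interval is |2397037 − 2392139| = 4898 days.

4898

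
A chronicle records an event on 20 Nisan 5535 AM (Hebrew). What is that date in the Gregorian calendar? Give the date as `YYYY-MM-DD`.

Julian Day Number of the source date = 2369475.
Converting JDN 2369475 to the Gregorian calendar gives 20 April 1775 CE.

1775-04-20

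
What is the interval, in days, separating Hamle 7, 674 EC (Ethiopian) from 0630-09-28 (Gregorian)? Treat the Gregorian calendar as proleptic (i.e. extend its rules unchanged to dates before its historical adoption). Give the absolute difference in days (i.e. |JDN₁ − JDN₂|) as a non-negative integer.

JDN of the first date = 1970340.
JDN of the second date = 1951433.
|1951433 − 1970340| = 18907.

18907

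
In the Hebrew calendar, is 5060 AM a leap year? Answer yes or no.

yes

Hebrew year 5060 is year 6 of its 19-year Metonic cycle; leap years are at positions 3, 6, 8, 11, 14, 17, 19, so it is a leap year (13 months).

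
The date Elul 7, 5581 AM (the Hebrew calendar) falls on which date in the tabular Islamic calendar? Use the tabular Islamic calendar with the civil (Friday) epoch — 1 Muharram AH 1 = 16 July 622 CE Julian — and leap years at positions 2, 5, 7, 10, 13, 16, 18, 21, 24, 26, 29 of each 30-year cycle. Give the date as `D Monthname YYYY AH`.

6 Dhu al-Hijjah 1236 AH

Julian Day Number of the source date = 2386413.
Converting JDN 2386413 to the tabular Islamic calendar gives 6 Dhu al-Hijjah 1236 AH.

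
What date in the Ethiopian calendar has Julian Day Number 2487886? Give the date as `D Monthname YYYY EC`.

The Gregorian equivalent of JDN 2487886 is 1 July 2099.
In the Ethiopian calendar that day is 24 Sene 2091 EC.

24 Sene 2091 EC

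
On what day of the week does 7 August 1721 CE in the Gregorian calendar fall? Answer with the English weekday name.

2349861 ≡ 3 (mod 7); counting from Monday = 0 gives Thursday.

Thursday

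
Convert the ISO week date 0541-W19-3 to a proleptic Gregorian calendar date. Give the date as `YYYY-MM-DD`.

ISO week 1 of 541 is the week containing the first Thursday of 541.
Week 19, day 3 (Wednesday) lands on 0541-05-10.

0541-05-10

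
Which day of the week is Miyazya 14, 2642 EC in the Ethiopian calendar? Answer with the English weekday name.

In the Gregorian calendar this is 27 April 2650 (JDN 2689069).
Since JDN mod 7 = 5 (0 = Monday), the day is Saturday.

Saturday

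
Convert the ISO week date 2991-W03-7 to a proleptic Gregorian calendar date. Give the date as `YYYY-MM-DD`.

ISO week 1 of 2991 is the week containing the first Thursday of 2991.
Week 3, day 7 (Sunday) lands on 2991-01-23.

2991-01-23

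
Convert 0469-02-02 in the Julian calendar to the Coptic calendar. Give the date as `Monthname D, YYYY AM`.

Meshir 8, 185 AM

Both dates share Julian Day Number 1892393; in the Coptic calendar that is 8 Meshir 185 AM.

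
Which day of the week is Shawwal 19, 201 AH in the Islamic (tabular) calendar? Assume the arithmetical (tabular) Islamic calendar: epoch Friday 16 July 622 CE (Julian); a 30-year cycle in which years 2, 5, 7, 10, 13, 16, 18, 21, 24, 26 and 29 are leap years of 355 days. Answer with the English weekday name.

Sunday

This is JDN 2019597 (14 May 817 Gregorian).
Since JDN mod 7 = 6 (0 = Monday), the day is Sunday.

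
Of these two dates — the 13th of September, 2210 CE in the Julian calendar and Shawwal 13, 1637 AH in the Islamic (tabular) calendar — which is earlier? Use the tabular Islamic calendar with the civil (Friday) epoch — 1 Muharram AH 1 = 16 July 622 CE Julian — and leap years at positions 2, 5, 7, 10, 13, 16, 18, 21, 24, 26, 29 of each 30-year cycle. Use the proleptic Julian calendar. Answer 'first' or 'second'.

Converting both to JDN: 2528516 vs 2528462; the smaller is the second.

second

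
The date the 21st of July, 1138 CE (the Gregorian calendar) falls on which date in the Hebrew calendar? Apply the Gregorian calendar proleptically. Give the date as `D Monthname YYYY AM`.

4 Av 4898 AM

Julian Day Number of the source date = 2136907.
Converting JDN 2136907 to the Hebrew calendar gives 4 Av 4898 AM.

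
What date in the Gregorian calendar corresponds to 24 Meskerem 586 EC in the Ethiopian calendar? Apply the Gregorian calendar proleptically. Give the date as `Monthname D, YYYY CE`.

September 23, 593 CE

Both dates share Julian Day Number 1937915; in the Gregorian calendar that is 23 September 593 CE.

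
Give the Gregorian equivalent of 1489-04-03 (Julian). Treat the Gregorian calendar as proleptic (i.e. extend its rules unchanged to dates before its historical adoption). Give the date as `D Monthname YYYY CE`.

At this point the Julian calendar is 9 days behind the Gregorian.
3 April 1489 Julian + 9 days → 12 April 1489 Gregorian.

12 April 1489 CE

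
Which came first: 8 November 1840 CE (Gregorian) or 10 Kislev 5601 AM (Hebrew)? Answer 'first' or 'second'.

first

Converting both to JDN: 2393418 vs 2393445; the smaller is the first.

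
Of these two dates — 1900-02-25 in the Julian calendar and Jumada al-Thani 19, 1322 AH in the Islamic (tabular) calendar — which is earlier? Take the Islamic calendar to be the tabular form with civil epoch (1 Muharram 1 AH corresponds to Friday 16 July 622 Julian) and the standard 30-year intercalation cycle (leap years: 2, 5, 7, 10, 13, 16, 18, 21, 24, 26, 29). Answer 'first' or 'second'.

first

First date → JDN 2415088; second date → JDN 2416724.
JDN 2415088 < JDN 2416724, so the first date is earlier.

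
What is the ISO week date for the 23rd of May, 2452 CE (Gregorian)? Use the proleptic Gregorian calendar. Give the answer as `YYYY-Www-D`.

2452-W21-4

The weekday is Thursday (ISO weekday 4).
That Thursday belongs to ISO week 21 of ISO year 2452.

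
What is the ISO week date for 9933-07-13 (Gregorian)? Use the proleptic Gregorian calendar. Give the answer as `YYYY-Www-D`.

The weekday is Thursday (ISO weekday 4).
That Thursday belongs to ISO week 28 of ISO year 9933.

9933-W28-4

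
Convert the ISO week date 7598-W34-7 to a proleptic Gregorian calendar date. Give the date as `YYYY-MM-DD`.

ISO week 1 of 7598 is the week containing the first Thursday of 7598.
Week 34, day 7 (Sunday) lands on 7598-08-23.

7598-08-23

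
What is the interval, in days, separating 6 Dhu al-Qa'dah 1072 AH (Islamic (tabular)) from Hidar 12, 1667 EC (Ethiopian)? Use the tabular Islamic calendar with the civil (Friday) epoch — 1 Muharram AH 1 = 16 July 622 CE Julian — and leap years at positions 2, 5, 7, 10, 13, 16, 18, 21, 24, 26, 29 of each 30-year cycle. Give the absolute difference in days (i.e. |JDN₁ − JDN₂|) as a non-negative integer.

First date → JDN 2328267; second date → JDN 2332798.
The interval is |2328267 − 2332798| = 4531 days.

4531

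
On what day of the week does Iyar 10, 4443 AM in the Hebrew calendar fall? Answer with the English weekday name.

Monday

This is JDN 1970626 (16 April 683 Gregorian).
1970626 ≡ 0 (mod 7); counting from Monday = 0 gives Monday.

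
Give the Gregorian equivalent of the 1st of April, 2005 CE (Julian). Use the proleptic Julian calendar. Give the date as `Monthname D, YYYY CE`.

The Julian–Gregorian offset here is 13 days (Julian trailing).
1 April 2005 Julian + 13 days → 14 April 2005 Gregorian.

April 14, 2005 CE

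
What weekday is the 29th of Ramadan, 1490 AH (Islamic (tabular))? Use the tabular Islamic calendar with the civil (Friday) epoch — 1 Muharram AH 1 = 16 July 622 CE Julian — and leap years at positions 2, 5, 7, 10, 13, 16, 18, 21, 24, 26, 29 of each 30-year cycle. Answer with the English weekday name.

Tuesday

This is JDN 2476356 (6 December 2067 Gregorian).
JDN 2476356 mod 7 = 1, and JDN 0 was a Monday, so this is a Tuesday.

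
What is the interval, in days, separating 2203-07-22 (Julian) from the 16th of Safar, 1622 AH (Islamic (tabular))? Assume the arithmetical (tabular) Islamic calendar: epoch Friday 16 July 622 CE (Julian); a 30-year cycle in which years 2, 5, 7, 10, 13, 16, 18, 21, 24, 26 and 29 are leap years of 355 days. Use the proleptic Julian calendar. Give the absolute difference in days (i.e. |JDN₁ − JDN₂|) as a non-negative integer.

2993

First date → JDN 2525906; second date → JDN 2522913.
The interval is |2525906 − 2522913| = 2993 days.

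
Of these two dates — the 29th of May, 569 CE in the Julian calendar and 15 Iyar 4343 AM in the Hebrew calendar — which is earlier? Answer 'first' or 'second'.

first

The two dates have Julian Day Numbers 1929034 and 1934131 respectively.
Since 1929034 < 1934131, the first date comes first.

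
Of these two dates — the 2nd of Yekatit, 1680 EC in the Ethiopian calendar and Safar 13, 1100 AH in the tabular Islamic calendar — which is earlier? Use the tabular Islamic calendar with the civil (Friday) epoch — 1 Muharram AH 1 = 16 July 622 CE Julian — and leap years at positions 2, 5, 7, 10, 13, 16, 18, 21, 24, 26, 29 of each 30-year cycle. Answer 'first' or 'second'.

Converting both to JDN: 2337627 vs 2337931; the smaller is the first.

first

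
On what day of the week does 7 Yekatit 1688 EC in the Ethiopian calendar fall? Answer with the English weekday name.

Sunday

This is JDN 2340554 (12 February 1696 Gregorian).
Since JDN mod 7 = 6 (0 = Monday), the day is Sunday.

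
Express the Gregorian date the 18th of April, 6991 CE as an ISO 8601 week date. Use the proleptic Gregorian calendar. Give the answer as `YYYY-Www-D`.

6991-W16-1

The weekday is Monday (ISO weekday 1).
That Monday belongs to ISO week 16 of ISO year 6991.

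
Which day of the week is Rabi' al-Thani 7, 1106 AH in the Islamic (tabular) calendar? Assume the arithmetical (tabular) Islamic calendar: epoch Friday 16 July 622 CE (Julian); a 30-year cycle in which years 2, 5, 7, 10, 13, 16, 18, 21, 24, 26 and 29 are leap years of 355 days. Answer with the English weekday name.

Thursday

This is JDN 2340110 (25 November 1694 Gregorian).
JDN 2340110 mod 7 = 3, and JDN 0 was a Monday, so this is a Thursday.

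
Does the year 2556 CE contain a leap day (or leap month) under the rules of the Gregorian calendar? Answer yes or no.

2556 is divisible by 4 and not by 100, so it is a leap year.

yes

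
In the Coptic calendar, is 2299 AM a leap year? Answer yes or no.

2299 mod 4 = 3; in the Coptic calendar a year is leap when year mod 4 = 3, so it is a leap year.

yes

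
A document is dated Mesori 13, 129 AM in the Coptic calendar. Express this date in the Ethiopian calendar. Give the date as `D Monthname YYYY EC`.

The source date corresponds to 7 August 413 in the proleptic Gregorian calendar (JDN 1872124).
That day falls on 13 Nehase 405 EC in the Ethiopian calendar.

13 Nehase 405 EC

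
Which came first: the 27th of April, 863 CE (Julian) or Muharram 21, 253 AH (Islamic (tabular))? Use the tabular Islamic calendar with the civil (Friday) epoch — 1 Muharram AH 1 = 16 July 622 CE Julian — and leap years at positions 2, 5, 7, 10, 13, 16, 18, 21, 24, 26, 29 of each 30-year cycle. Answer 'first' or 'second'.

first

The two dates have Julian Day Numbers 2036385 and 2037760 respectively.
Since 2036385 < 2037760, the first date comes first.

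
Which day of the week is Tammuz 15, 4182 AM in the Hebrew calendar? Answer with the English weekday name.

In the proleptic Gregorian calendar this is 21 June 422 (JDN 1875364).
Since JDN mod 7 = 1 (0 = Monday), the day is Tuesday.

Tuesday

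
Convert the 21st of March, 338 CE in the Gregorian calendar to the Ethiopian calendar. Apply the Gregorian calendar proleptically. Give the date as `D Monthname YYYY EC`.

24 Megabit 330 EC

Julian Day Number of the source date = 1844591.
Converting JDN 1844591 to the Ethiopian calendar gives 24 Megabit 330 EC.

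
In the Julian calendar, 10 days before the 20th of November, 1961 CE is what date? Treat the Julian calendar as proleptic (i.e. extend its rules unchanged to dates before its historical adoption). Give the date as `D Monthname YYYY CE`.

Counting 10 days back from JDN 2437637 reaches JDN 2437627, which is 10 November 1961 CE.

10 November 1961 CE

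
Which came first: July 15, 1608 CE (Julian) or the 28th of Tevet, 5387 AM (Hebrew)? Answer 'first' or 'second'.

Converting both to JDN: 2308576 vs 2315325; the smaller is the first.

first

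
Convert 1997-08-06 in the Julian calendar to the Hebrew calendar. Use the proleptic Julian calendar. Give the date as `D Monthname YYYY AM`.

16 Av 5757 AM

Julian Day Number of the source date = 2450680.
Converting JDN 2450680 to the Hebrew calendar gives 16 Av 5757 AM.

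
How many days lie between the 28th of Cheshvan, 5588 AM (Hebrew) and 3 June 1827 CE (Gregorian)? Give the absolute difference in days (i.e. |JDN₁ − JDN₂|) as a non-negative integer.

First date → JDN 2388679; second date → JDN 2388511.
The interval is |2388679 − 2388511| = 168 days.

168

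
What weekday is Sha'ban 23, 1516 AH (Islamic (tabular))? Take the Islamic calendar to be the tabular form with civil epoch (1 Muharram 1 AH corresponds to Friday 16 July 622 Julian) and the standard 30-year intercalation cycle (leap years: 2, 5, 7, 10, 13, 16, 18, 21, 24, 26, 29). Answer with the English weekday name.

Wednesday

In the Gregorian calendar this is 21 January 2093 (JDN 2485534).
Since JDN mod 7 = 2 (0 = Monday), the day is Wednesday.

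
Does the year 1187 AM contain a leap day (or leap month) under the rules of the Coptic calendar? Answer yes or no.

yes

1187 mod 4 = 3; in the Coptic calendar a year is leap when year mod 4 = 3, so it is a leap year.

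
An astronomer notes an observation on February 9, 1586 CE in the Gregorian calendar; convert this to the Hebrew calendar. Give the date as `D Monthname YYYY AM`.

Both dates share Julian Day Number 2300374; in the Hebrew calendar that is 21 Shevat 5346 AM.

21 Shevat 5346 AM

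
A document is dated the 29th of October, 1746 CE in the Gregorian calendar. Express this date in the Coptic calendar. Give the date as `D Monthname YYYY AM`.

21 Paopi 1463 AM

Both dates share Julian Day Number 2359075; in the Coptic calendar that is 21 Paopi 1463 AM.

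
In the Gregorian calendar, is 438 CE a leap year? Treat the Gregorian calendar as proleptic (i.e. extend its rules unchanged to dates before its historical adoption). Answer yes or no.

438 is not divisible by 4, so it is a common year.

no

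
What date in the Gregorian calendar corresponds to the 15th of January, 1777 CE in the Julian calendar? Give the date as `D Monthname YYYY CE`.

26 January 1777 CE

For dates in this range the Gregorian date is 11 days ahead of the Julian.
15 January 1777 Julian + 11 days → 26 January 1777 Gregorian.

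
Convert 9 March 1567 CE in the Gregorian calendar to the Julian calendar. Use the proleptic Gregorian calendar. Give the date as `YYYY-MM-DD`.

1567-02-27

The Julian–Gregorian offset here is 10 days (Julian trailing).
9 March 1567 Gregorian − 10 days → 27 February 1567 Julian.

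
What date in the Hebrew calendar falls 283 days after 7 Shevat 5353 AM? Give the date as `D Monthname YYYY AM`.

JDN of 7 Shevat 5353 AM = 2302901.
2302901 + 283 = 2303184.
JDN 2303184 in the Hebrew calendar is 24 Tishrei 5354 AM.

24 Tishrei 5354 AM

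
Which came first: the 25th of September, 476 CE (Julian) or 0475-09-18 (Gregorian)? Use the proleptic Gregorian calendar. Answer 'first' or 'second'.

second

First date → JDN 1895185; second date → JDN 1894811.
JDN 1894811 < JDN 1895185, so the second date is earlier.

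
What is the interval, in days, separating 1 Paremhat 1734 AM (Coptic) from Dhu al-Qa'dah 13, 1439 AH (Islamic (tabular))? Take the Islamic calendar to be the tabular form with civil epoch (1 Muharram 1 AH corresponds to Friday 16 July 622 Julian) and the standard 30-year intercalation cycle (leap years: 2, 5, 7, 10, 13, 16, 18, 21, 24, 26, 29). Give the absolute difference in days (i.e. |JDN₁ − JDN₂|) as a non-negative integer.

138

JDN of the first date = 2458188.
JDN of the second date = 2458326.
|2458326 − 2458188| = 138.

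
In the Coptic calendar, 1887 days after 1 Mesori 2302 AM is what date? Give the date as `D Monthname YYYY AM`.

26 Thout 2308 AM

JDN of 1 Mesori 2302 AM = 2665800.
2665800 + 1887 = 2667687.
JDN 2667687 in the Coptic calendar is 26 Thout 2308 AM.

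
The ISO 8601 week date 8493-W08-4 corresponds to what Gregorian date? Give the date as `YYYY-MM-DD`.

8493-02-19

ISO week 1 of 8493 is the week containing the first Thursday of 8493.
Week 8, day 4 (Thursday) lands on 8493-02-19.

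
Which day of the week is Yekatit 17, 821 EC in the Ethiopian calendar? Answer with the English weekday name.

Thursday

This is JDN 2023892 (15 February 829 Gregorian).
2023892 ≡ 3 (mod 7); counting from Monday = 0 gives Thursday.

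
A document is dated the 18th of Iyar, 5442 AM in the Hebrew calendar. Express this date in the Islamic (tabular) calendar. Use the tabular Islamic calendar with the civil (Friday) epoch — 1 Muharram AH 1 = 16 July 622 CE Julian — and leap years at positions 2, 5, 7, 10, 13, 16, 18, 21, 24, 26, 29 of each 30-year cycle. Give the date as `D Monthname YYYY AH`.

19 Jumada al-Awwal 1093 AH

Julian Day Number of the source date = 2335544.
Converting JDN 2335544 to the tabular Islamic calendar gives 19 Jumada al-Awwal 1093 AH.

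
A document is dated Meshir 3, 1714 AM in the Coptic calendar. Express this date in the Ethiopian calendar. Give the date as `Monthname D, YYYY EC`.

Both dates share Julian Day Number 2450855; in the Ethiopian calendar that is 3 Yekatit 1990 EC.

Yekatit 3, 1990 EC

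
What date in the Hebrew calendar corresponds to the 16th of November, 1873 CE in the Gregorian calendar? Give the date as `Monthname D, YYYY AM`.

Both dates share Julian Day Number 2405479; in the Hebrew calendar that is 26 Cheshvan 5634 AM.

Cheshvan 26, 5634 AM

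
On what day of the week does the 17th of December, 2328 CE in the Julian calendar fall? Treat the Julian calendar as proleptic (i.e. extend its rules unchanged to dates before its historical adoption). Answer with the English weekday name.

Equivalently 2 January 2329 Gregorian, JDN 2571711.
Since JDN mod 7 = 2 (0 = Monday), the day is Wednesday.

Wednesday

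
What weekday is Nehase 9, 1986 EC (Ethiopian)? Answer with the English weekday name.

Monday

This is JDN 2449580 (15 August 1994 Gregorian).
JDN 2449580 mod 7 = 0, and JDN 0 was a Monday, so this is a Monday.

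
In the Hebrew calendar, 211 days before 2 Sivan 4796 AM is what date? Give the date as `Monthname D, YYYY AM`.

Cheshvan 26, 4796 AM

JDN of 2 Sivan 4796 AM = 2099606.
2099606 − 211 = 2099395.
JDN 2099395 in the Hebrew calendar is Cheshvan 26, 4796 AM.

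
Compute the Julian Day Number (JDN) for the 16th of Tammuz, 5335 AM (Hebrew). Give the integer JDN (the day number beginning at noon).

In the proleptic Gregorian calendar the same day is 4 July 1575.
JDN 2299161 is 15 October 1582 CE (Gregorian); the target day is −2660 days from there, so JDN = 2296501.

2296501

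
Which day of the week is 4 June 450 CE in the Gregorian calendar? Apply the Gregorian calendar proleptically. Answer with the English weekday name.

Saturday

Since JDN mod 7 = 5 (0 = Monday), the day is Saturday.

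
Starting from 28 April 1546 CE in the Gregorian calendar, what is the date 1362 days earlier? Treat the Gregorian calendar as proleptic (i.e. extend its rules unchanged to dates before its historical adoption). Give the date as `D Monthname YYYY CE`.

5 August 1542 CE

Counting 1362 days back from JDN 2285842 reaches JDN 2284480, which is 5 August 1542 CE.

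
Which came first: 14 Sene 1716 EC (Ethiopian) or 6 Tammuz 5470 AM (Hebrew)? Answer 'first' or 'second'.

First date → JDN 2350908; second date → JDN 2345809.
JDN 2345809 < JDN 2350908, so the second date is earlier.

second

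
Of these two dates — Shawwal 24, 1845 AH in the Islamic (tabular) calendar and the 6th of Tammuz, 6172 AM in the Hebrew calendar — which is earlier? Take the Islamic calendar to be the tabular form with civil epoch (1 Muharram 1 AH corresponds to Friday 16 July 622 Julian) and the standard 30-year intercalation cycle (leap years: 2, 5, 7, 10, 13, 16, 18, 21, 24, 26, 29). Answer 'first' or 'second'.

first

The two dates have Julian Day Numbers 2602181 and 2602193 respectively.
Since 2602181 < 2602193, the first date comes first.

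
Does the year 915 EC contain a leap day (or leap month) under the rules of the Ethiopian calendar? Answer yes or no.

915 mod 4 = 3; in the Ethiopian calendar a year is leap when year mod 4 = 3, so it is a leap year.

yes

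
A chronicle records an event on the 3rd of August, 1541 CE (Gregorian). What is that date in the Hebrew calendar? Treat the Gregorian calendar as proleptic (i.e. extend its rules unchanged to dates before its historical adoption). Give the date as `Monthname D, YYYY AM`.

Tammuz 29, 5301 AM

Julian Day Number of the source date = 2284113.
Converting JDN 2284113 to the Hebrew calendar gives 29 Tammuz 5301 AM.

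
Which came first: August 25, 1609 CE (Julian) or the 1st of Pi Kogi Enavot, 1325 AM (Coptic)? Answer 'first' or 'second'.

First date → JDN 2308982; second date → JDN 2308981.
JDN 2308981 < JDN 2308982, so the second date is earlier.

second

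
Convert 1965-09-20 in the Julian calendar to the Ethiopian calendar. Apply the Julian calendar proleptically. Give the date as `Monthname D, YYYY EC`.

The source date corresponds to 3 October 1965 in the Gregorian calendar (JDN 2439037).
That day falls on 23 Meskerem 1958 EC in the Ethiopian calendar.

Meskerem 23, 1958 EC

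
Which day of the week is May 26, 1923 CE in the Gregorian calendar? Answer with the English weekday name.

2423566 ≡ 5 (mod 7); counting from Monday = 0 gives Saturday.

Saturday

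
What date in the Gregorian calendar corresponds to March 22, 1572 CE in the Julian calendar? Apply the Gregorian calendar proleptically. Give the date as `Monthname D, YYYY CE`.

The Julian–Gregorian offset here is 10 days (Julian trailing).
22 March 1572 Julian + 10 days → 1 April 1572 Gregorian.

April 1, 1572 CE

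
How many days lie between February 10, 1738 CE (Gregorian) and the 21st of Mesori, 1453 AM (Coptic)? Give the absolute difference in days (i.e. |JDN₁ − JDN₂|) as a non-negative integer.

First date → JDN 2355892; second date → JDN 2355723.
The interval is |2355892 − 2355723| = 169 days.

169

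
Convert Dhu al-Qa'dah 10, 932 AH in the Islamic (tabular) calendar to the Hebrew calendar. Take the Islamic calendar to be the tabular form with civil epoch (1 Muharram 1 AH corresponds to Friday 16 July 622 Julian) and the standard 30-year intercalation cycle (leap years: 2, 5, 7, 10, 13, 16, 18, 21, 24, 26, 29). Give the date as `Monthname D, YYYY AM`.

Julian Day Number of the source date = 2278659.
Converting JDN 2278659 to the Hebrew calendar gives 9 Elul 5286 AM.

Elul 9, 5286 AM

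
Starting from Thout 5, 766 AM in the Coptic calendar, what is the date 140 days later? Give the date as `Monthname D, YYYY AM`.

Tobi 25, 766 AM

JDN of Thout 5, 766 AM = 2104450.
2104450 + 140 = 2104590.
JDN 2104590 in the Coptic calendar is Tobi 25, 766 AM.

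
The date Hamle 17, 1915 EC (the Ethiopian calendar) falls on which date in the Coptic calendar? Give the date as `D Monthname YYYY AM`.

17 Epip 1639 AM

Julian Day Number of the source date = 2423625.
Converting JDN 2423625 to the Coptic calendar gives 17 Epip 1639 AM.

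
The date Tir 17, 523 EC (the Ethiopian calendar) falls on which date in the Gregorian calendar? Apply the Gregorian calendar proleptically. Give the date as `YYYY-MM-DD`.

0531-01-14

Julian Day Number of the source date = 1915017.
Converting JDN 1915017 to the Gregorian calendar gives 14 January 531 CE.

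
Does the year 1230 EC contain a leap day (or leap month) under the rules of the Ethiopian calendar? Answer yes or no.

1230 mod 4 = 2; in the Ethiopian calendar a year is leap when year mod 4 = 3, so it is a common year.

no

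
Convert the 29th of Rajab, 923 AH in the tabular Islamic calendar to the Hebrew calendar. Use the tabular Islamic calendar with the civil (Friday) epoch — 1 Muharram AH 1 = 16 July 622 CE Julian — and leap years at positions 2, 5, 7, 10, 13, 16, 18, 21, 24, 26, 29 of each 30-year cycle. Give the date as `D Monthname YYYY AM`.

The source date corresponds to 27 August 1517 in the proleptic Gregorian calendar (JDN 2275371).
That day falls on 29 Av 5277 AM in the Hebrew calendar.

29 Av 5277 AM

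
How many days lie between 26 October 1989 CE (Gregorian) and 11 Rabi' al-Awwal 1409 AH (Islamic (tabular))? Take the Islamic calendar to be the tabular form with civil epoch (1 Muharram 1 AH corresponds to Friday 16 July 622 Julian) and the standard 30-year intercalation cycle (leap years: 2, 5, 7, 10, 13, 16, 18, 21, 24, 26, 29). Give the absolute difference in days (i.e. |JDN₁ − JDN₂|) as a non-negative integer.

First date → JDN 2447826; second date → JDN 2447457.
The interval is |2447826 − 2447457| = 369 days.

369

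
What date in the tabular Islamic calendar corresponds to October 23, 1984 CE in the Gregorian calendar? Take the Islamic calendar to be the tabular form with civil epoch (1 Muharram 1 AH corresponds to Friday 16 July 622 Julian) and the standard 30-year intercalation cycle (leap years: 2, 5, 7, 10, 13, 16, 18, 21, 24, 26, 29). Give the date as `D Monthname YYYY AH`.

27 Muharram 1405 AH

Julian Day Number of the source date = 2445997.
Converting JDN 2445997 to the tabular Islamic calendar gives 27 Muharram 1405 AH.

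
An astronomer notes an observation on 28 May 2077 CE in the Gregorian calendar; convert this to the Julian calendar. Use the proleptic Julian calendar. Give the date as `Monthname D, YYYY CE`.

The Julian–Gregorian offset here is 13 days (Julian trailing).
28 May 2077 Gregorian − 13 days → 15 May 2077 Julian.

May 15, 2077 CE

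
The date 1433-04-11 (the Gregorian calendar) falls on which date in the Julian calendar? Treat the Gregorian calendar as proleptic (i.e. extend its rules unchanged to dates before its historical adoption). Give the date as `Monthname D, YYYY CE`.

For dates in this range the Gregorian date is 9 days ahead of the Julian.
11 April 1433 Gregorian − 9 days → 2 April 1433 Julian.

April 2, 1433 CE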